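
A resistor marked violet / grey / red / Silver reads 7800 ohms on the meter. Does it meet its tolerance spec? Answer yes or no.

yes

Violet → 7 (first significant figure)
Grey → 8 (second significant figure)
Red → ×10^2 multiplier
Silver → ±10% tolerance
78 × 100 = 7800 Ω
Allowed range: 7020 Ω to 8580 Ω.
7800 ohms lies inside that range.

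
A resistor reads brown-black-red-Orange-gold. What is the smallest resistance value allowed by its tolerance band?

Brown → 1 (first significant figure)
Black → 0 (second significant figure)
Red → 2 (third significant figure)
Orange → ×10^3 multiplier
Gold → ±5% tolerance
102 × 1000 = 102000 Ω
Smallest = 102000 × (1 − 5/100) = 96900 Ω.

96900 Ω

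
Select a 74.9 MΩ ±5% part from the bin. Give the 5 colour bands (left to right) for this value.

74900000 Ω = 749 × 10^5.
7 → violet
4 → yellow
9 → white
Multiplier 10^5 → green.
±5% tolerance → gold.

violet, yellow, white, green, gold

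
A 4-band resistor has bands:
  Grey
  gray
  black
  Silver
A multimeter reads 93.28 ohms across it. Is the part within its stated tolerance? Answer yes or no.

yes

Grey → 8 (first significant figure)
Grey → 8 (second significant figure)
Black → ×1 multiplier
Silver → ±10% tolerance
88 × 1 = 88 Ω
Allowed range: 79.2 Ω to 96.8 Ω.
93.28 ohms lies inside that range.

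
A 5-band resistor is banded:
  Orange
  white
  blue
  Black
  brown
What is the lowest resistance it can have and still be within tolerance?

Orange → 3 (first significant figure)
White → 9 (second significant figure)
Blue → 6 (third significant figure)
Black → ×1 multiplier
Brown → ±1% tolerance
396 × 1 = 396 Ω
Lowest = 396 × (1 − 1/100) = 392.04 Ω.

392.04 Ω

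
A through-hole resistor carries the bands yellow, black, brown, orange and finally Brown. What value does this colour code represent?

Yellow → 4 (first significant figure)
Black → 0 (second significant figure)
Brown → 1 (third significant figure)
Orange → ×10^3 multiplier
401 × 1000 = 401000 Ω

401000 Ω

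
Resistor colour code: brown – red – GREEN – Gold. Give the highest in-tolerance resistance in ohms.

1260000 Ω

Brown → 1 (first significant figure)
Red → 2 (second significant figure)
Green → ×10^5 multiplier
Gold → ±5% tolerance
12 × 100000 = 1200000 Ω
Highest = 1200000 × (1 + 5/100) = 1260000 Ω.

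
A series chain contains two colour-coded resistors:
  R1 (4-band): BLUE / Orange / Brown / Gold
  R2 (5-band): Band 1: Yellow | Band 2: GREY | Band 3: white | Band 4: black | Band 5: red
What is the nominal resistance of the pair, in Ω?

R1: blue, orange → 63; brown ×10 → 630 Ω.
R2: yellow, grey, white → 489; black ×1 → 489 Ω.
Series: 630 + 489 = 1119 Ω.

1119 Ω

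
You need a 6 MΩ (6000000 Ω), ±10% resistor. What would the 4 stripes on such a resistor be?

blue, black, green, silver

6000000 Ω = 60 × 10^5.
6 → blue
0 → black
Multiplier 10^5 → green.
±10% tolerance → silver.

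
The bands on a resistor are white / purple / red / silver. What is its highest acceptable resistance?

White → 9 (first significant figure)
Violet → 7 (second significant figure)
Red → ×10^2 multiplier
Silver → ±10% tolerance
97 × 100 = 9700 Ω
Highest = 9700 × (1 + 10/100) = 10670 Ω.

10670 Ω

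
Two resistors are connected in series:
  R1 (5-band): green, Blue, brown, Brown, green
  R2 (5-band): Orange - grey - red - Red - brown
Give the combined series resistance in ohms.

R1: green, blue, brown → 561; brown ×10 → 5610 Ω.
R2: orange, grey, red → 382; red ×10^2 → 38200 Ω.
Series: 5610 + 38200 = 43810 Ω.

43810 Ω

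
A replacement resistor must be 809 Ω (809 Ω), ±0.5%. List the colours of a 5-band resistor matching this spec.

809 Ω = 809 × 10^0.
8 → grey
0 → black
9 → white
Multiplier 10^0 → black.
±0.5% tolerance → green.

grey, black, white, black, green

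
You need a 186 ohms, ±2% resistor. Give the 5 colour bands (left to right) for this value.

186 Ω = 186 × 10^0.
1 → brown
8 → grey
6 → blue
Multiplier 10^0 → black.
±2% tolerance → red.

brown, grey, blue, black, red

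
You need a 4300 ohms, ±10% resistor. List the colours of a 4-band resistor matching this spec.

4300 Ω = 43 × 10^2.
4 → yellow
3 → orange
Multiplier 10^2 → red.
±10% tolerance → silver.

yellow, orange, red, silver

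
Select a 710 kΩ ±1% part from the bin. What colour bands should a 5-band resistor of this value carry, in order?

710000 Ω = 710 × 10^3.
7 → violet
1 → brown
0 → black
Multiplier 10^3 → orange.
±1% tolerance → brown.

violet, brown, black, orange, brown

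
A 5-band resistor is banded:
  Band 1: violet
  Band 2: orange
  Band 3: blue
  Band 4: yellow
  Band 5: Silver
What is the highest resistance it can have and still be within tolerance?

Violet → 7 (first significant figure)
Orange → 3 (second significant figure)
Blue → 6 (third significant figure)
Yellow → ×10^4 multiplier
Silver → ±10% tolerance
736 × 10000 = 7360000 Ω
Highest = 7360000 × (1 + 10/100) = 8096000 Ω.

8096000 Ω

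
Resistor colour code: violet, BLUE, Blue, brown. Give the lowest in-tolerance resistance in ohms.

75240000 Ω

Violet → 7 (first significant figure)
Blue → 6 (second significant figure)
Blue → ×10^6 multiplier
Brown → ±1% tolerance
76 × 1000000 = 76000000 Ω
Lowest = 76000000 × (1 − 1/100) = 75240000 Ω.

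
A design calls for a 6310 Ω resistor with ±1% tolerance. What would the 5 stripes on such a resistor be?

6310 Ω = 631 × 10^1.
6 → blue
3 → orange
1 → brown
Multiplier 10^1 → brown.
±1% tolerance → brown.

blue, orange, brown, brown, brown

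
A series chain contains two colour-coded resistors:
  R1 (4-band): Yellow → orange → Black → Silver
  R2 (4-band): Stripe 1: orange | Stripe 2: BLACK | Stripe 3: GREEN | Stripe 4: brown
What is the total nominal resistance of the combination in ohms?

3000043 Ω

R1: yellow, orange → 43; black ×1 → 43 Ω.
R2: orange, black → 30; green ×10^5 → 3000000 Ω.
Series: 43 + 3000000 = 3000043 Ω.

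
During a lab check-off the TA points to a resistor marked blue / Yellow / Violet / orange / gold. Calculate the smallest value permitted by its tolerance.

614650 Ω

Blue → 6 (first significant figure)
Yellow → 4 (second significant figure)
Violet → 7 (third significant figure)
Orange → ×10^3 multiplier
Gold → ±5% tolerance
647 × 1000 = 647000 Ω
Smallest = 647000 × (1 − 5/100) = 614650 Ω.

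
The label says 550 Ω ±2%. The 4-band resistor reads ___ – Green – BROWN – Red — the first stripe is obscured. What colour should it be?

green

550 Ω = 55 × 10^1.
The first band gives digit 5 of the significand, and 5 is green.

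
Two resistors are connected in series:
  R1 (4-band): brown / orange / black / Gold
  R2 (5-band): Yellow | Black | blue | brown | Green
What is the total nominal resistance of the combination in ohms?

4073 Ω

R1: brown, orange → 13; black ×1 → 13 Ω.
R2: yellow, black, blue → 406; brown ×10 → 4060 Ω.
Series: 13 + 4060 = 4073 Ω.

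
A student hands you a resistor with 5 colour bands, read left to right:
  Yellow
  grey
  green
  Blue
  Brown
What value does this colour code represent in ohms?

Yellow → 4 (first significant figure)
Grey → 8 (second significant figure)
Green → 5 (third significant figure)
Blue → ×10^6 multiplier
485 × 1000000 = 485000000 Ω

485000000 Ω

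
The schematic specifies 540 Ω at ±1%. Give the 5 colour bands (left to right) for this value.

green, yellow, black, black, brown

540 Ω = 540 × 10^0.
5 → green
4 → yellow
0 → black
Multiplier 10^0 → black.
±1% tolerance → brown.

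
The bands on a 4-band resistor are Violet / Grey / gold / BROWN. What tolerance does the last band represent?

±1%

The last band, brown, is the tolerance band.
Brown corresponds to ±1%.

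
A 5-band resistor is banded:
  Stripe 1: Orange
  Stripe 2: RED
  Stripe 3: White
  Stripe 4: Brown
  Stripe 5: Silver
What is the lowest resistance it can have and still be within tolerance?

Orange → 3 (first significant figure)
Red → 2 (second significant figure)
White → 9 (third significant figure)
Brown → ×10 multiplier
Silver → ±10% tolerance
329 × 10 = 3290 Ω
Lowest = 3290 × (1 − 10/100) = 2961 Ω.

2961 Ω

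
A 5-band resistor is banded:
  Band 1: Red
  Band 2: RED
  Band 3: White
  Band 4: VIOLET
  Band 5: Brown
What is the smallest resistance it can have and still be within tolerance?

2267100000 Ω

Red → 2 (first significant figure)
Red → 2 (second significant figure)
White → 9 (third significant figure)
Violet → ×10^7 multiplier
Brown → ±1% tolerance
229 × 10000000 = 2290000000 Ω
Smallest = 2290000000 × (1 − 1/100) = 2267100000 Ω.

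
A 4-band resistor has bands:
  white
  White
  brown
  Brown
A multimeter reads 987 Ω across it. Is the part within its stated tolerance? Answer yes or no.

yes

White → 9 (first significant figure)
White → 9 (second significant figure)
Brown → ×10 multiplier
Brown → ±1% tolerance
99 × 10 = 990 Ω
Allowed range: 980.1 Ω to 999.9 Ω.
987 Ω lies inside that range.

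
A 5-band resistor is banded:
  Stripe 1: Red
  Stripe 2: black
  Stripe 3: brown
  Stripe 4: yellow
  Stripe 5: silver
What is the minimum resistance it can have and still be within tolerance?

Red → 2 (first significant figure)
Black → 0 (second significant figure)
Brown → 1 (third significant figure)
Yellow → ×10^4 multiplier
Silver → ±10% tolerance
201 × 10000 = 2010000 Ω
Minimum = 2010000 × (1 − 10/100) = 1809000 Ω.

1809000 Ω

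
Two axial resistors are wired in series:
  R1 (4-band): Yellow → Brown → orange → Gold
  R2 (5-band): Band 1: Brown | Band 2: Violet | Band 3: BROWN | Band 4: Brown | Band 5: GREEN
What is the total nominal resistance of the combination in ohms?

R1: yellow, brown → 41; orange ×10^3 → 41000 Ω.
R2: brown, violet, brown → 171; brown ×10 → 1710 Ω.
Series: 41000 + 1710 = 42710 Ω.

42710 Ω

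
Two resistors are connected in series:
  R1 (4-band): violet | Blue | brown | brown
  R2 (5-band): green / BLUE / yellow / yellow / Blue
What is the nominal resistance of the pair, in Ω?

R1: violet, blue → 76; brown ×10 → 760 Ω.
R2: green, blue, yellow → 564; yellow ×10^4 → 5640000 Ω.
Series: 760 + 5640000 = 5640760 Ω.

5640760 Ω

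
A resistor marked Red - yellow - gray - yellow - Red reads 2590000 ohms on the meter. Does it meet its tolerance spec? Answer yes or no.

Red → 2 (first significant figure)
Yellow → 4 (second significant figure)
Grey → 8 (third significant figure)
Yellow → ×10^4 multiplier
Red → ±2% tolerance
248 × 10000 = 2480000 Ω
Allowed range: 2430400 Ω to 2529600 Ω.
2590000 ohms lies outside that range.

no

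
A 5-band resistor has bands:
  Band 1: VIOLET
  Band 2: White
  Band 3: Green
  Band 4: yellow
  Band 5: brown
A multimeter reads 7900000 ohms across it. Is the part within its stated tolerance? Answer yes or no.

Violet → 7 (first significant figure)
White → 9 (second significant figure)
Green → 5 (third significant figure)
Yellow → ×10^4 multiplier
Brown → ±1% tolerance
795 × 10000 = 7950000 Ω
Allowed range: 7870500 Ω to 8029500 Ω.
7900000 ohms lies inside that range.

yes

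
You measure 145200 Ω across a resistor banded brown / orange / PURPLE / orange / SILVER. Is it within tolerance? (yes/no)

yes

Brown → 1 (first significant figure)
Orange → 3 (second significant figure)
Violet → 7 (third significant figure)
Orange → ×10^3 multiplier
Silver → ±10% tolerance
137 × 1000 = 137000 Ω
Allowed range: 123300 Ω to 150700 Ω.
145200 Ω lies inside that range.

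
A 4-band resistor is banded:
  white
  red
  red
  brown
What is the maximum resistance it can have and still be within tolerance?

9292 Ω

White → 9 (first significant figure)
Red → 2 (second significant figure)
Red → ×10^2 multiplier
Brown → ±1% tolerance
92 × 100 = 9200 Ω
Maximum = 9200 × (1 + 1/100) = 9292 Ω.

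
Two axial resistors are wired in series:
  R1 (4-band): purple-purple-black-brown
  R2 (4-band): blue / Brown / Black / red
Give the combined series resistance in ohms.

138 Ω

R1: violet, violet → 77; black ×1 → 77 Ω.
R2: blue, brown → 61; black ×1 → 61 Ω.
Series: 77 + 61 = 138 Ω.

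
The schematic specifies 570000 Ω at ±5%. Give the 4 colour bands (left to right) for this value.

570000 Ω = 57 × 10^4.
5 → green
7 → violet
Multiplier 10^4 → yellow.
±5% tolerance → gold.

green, violet, yellow, gold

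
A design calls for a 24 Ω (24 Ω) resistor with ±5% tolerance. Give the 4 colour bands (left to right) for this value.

24 Ω = 24 × 10^0.
2 → red
4 → yellow
Multiplier 10^0 → black.
±5% tolerance → gold.

red, yellow, black, gold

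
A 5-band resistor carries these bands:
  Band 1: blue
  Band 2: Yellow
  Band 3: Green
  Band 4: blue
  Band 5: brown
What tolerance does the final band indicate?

±1%

The last band, brown, is the tolerance band.
Brown corresponds to ±1%.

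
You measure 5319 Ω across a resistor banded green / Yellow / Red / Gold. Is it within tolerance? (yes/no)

Green → 5 (first significant figure)
Yellow → 4 (second significant figure)
Red → ×10^2 multiplier
Gold → ±5% tolerance
54 × 100 = 5400 Ω
Allowed range: 5130 Ω to 5670 Ω.
5319 Ω lies inside that range.

yes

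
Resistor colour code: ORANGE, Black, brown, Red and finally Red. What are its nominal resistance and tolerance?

30100 Ω ±2%

Orange → 3 (first significant figure)
Black → 0 (second significant figure)
Brown → 1 (third significant figure)
Red → ×10^2 multiplier
Red → ±2% tolerance
301 × 100 = 30100 Ω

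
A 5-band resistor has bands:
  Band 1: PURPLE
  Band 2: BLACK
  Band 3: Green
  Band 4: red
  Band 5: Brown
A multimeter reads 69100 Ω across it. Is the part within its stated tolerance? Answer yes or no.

no

Violet → 7 (first significant figure)
Black → 0 (second significant figure)
Green → 5 (third significant figure)
Red → ×10^2 multiplier
Brown → ±1% tolerance
705 × 100 = 70500 Ω
Allowed range: 69795 Ω to 71205 Ω.
69100 Ω lies outside that range.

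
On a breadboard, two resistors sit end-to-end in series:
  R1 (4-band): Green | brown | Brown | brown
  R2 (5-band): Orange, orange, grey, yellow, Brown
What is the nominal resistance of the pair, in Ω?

R1: green, brown → 51; brown ×10 → 510 Ω.
R2: orange, orange, grey → 338; yellow ×10^4 → 3380000 Ω.
Series: 510 + 3380000 = 3380510 Ω.

3380510 Ω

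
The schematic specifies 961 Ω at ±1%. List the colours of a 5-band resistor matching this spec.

white, blue, brown, black, brown

961 Ω = 961 × 10^0.
9 → white
6 → blue
1 → brown
Multiplier 10^0 → black.
±1% tolerance → brown.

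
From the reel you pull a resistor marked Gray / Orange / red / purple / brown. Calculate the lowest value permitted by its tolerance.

8236800000 Ω

Grey → 8 (first significant figure)
Orange → 3 (second significant figure)
Red → 2 (third significant figure)
Violet → ×10^7 multiplier
Brown → ±1% tolerance
832 × 10000000 = 8320000000 Ω
Lowest = 8320000000 × (1 − 1/100) = 8236800000 Ω.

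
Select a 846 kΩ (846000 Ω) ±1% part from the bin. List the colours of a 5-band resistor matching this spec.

846000 Ω = 846 × 10^3.
8 → grey
4 → yellow
6 → blue
Multiplier 10^3 → orange.
±1% tolerance → brown.

grey, yellow, blue, orange, brown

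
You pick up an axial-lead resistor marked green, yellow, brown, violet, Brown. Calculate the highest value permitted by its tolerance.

5464100000 Ω

Green → 5 (first significant figure)
Yellow → 4 (second significant figure)
Brown → 1 (third significant figure)
Violet → ×10^7 multiplier
Brown → ±1% tolerance
541 × 10000000 = 5410000000 Ω
Highest = 5410000000 × (1 + 1/100) = 5464100000 Ω.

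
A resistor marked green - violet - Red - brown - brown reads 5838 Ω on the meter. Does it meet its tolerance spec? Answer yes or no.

Green → 5 (first significant figure)
Violet → 7 (second significant figure)
Red → 2 (third significant figure)
Brown → ×10 multiplier
Brown → ±1% tolerance
572 × 10 = 5720 Ω
Allowed range: 5662.8 Ω to 5777.2 Ω.
5838 Ω lies outside that range.

no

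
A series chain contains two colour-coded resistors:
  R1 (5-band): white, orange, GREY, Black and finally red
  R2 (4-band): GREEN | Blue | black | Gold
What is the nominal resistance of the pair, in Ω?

994 Ω

R1: white, orange, grey → 938; black ×1 → 938 Ω.
R2: green, blue → 56; black ×1 → 56 Ω.
Series: 938 + 56 = 994 Ω.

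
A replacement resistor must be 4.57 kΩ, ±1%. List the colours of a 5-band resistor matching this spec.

4570 Ω = 457 × 10^1.
4 → yellow
5 → green
7 → violet
Multiplier 10^1 → brown.
±1% tolerance → brown.

yellow, green, violet, brown, brown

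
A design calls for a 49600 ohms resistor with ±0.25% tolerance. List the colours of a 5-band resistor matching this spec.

49600 Ω = 496 × 10^2.
4 → yellow
9 → white
6 → blue
Multiplier 10^2 → red.
±0.25% tolerance → blue.

yellow, white, blue, red, blue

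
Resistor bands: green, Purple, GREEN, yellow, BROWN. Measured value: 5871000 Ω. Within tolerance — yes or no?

Green → 5 (first significant figure)
Violet → 7 (second significant figure)
Green → 5 (third significant figure)
Yellow → ×10^4 multiplier
Brown → ±1% tolerance
575 × 10000 = 5750000 Ω
Allowed range: 5692500 Ω to 5807500 Ω.
5871000 Ω lies outside that range.

no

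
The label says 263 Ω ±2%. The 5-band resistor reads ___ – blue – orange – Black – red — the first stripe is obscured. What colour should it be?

red

263 Ω = 263 × 10^0.
The first band gives digit 2 of the significand, and 2 is red.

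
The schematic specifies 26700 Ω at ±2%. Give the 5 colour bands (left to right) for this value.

26700 Ω = 267 × 10^2.
2 → red
6 → blue
7 → violet
Multiplier 10^2 → red.
±2% tolerance → red.

red, blue, violet, red, red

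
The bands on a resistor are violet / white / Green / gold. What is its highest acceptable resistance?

Violet → 7 (first significant figure)
White → 9 (second significant figure)
Green → ×10^5 multiplier
Gold → ±5% tolerance
79 × 100000 = 7900000 Ω
Highest = 7900000 × (1 + 5/100) = 8295000 Ω.

8295000 Ω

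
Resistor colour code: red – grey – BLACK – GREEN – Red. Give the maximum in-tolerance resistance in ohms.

Red → 2 (first significant figure)
Grey → 8 (second significant figure)
Black → 0 (third significant figure)
Green → ×10^5 multiplier
Red → ±2% tolerance
280 × 100000 = 28000000 Ω
Maximum = 28000000 × (1 + 2/100) = 28560000 Ω.

28560000 Ω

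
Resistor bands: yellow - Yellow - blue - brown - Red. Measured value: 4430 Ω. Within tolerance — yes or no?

Yellow → 4 (first significant figure)
Yellow → 4 (second significant figure)
Blue → 6 (third significant figure)
Brown → ×10 multiplier
Red → ±2% tolerance
446 × 10 = 4460 Ω
Allowed range: 4370.8 Ω to 4549.2 Ω.
4430 Ω lies inside that range.

yes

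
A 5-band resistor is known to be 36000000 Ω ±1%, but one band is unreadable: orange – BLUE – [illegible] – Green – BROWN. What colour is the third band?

black

36000000 Ω = 360 × 10^5.
The third band gives digit 0 of the significand, and 0 is black.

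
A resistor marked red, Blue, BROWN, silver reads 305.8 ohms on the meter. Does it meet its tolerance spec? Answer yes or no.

no

Red → 2 (first significant figure)
Blue → 6 (second significant figure)
Brown → ×10 multiplier
Silver → ±10% tolerance
26 × 10 = 260 Ω
Allowed range: 234 Ω to 286 Ω.
305.8 ohms lies outside that range.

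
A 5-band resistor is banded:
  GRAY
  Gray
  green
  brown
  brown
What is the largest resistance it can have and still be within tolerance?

Grey → 8 (first significant figure)
Grey → 8 (second significant figure)
Green → 5 (third significant figure)
Brown → ×10 multiplier
Brown → ±1% tolerance
885 × 10 = 8850 Ω
Largest = 8850 × (1 + 1/100) = 8938.5 Ω.

8938.5 Ω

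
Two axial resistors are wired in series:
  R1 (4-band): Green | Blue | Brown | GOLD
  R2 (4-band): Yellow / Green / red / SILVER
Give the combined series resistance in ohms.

R1: green, blue → 56; brown ×10 → 560 Ω.
R2: yellow, green → 45; red ×10^2 → 4500 Ω.
Series: 560 + 4500 = 5060 Ω.

5060 Ω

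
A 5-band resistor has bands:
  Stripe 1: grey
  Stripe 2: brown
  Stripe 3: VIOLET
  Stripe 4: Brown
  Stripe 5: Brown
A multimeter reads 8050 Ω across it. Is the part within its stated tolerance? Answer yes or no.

Grey → 8 (first significant figure)
Brown → 1 (second significant figure)
Violet → 7 (third significant figure)
Brown → ×10 multiplier
Brown → ±1% tolerance
817 × 10 = 8170 Ω
Allowed range: 8088.3 Ω to 8251.7 Ω.
8050 Ω lies outside that range.

no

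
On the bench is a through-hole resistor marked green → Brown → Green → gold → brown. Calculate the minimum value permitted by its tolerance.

50.985 Ω

Green → 5 (first significant figure)
Brown → 1 (second significant figure)
Green → 5 (third significant figure)
Gold → ×0.1 multiplier
Brown → ±1% tolerance
515 × 0.1 = 51.5 Ω
Minimum = 51.5 × (1 − 1/100) = 50.985 Ω.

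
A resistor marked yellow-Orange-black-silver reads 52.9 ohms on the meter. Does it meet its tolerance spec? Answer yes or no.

no

Yellow → 4 (first significant figure)
Orange → 3 (second significant figure)
Black → ×1 multiplier
Silver → ±10% tolerance
43 × 1 = 43 Ω
Allowed range: 38.7 Ω to 47.3 Ω.
52.9 ohms lies outside that range.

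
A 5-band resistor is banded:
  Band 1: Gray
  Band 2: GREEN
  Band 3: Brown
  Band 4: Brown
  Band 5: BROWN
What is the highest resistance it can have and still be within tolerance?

8595.1 Ω

Grey → 8 (first significant figure)
Green → 5 (second significant figure)
Brown → 1 (third significant figure)
Brown → ×10 multiplier
Brown → ±1% tolerance
851 × 10 = 8510 Ω
Highest = 8510 × (1 + 1/100) = 8595.1 Ω.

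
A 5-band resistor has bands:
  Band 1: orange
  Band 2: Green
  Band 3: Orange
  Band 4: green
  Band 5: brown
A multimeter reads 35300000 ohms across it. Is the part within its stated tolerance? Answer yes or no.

yes

Orange → 3 (first significant figure)
Green → 5 (second significant figure)
Orange → 3 (third significant figure)
Green → ×10^5 multiplier
Brown → ±1% tolerance
353 × 100000 = 35300000 Ω
Allowed range: 34947000 Ω to 35653000 Ω.
35300000 ohms lies inside that range.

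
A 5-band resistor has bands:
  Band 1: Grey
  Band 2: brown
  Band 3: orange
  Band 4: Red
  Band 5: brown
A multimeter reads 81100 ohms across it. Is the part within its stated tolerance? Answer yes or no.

yes

Grey → 8 (first significant figure)
Brown → 1 (second significant figure)
Orange → 3 (third significant figure)
Red → ×10^2 multiplier
Brown → ±1% tolerance
813 × 100 = 81300 Ω
Allowed range: 80487 Ω to 82113 Ω.
81100 ohms lies inside that range.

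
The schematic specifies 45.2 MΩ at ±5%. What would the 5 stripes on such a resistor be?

yellow, green, red, green, gold

45200000 Ω = 452 × 10^5.
4 → yellow
5 → green
2 → red
Multiplier 10^5 → green.
±5% tolerance → gold.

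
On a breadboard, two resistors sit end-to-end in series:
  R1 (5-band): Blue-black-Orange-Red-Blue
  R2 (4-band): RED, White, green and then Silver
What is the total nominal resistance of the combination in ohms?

2960300 Ω

R1: blue, black, orange → 603; red ×10^2 → 60300 Ω.
R2: red, white → 29; green ×10^5 → 2900000 Ω.
Series: 60300 + 2900000 = 2960300 Ω.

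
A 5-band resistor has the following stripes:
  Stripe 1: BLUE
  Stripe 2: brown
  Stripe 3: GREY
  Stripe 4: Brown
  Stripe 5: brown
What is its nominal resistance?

Blue → 6 (first significant figure)
Brown → 1 (second significant figure)
Grey → 8 (third significant figure)
Brown → ×10 multiplier
618 × 10 = 6180 Ω

6180 Ω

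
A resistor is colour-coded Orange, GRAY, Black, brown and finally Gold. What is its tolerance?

The last band, gold, is the tolerance band.
Gold corresponds to ±5%.

±5%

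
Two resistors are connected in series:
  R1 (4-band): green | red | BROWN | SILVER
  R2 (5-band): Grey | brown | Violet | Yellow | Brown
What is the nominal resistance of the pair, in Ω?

R1: green, red → 52; brown ×10 → 520 Ω.
R2: grey, brown, violet → 817; yellow ×10^4 → 8170000 Ω.
Series: 520 + 8170000 = 8170520 Ω.

8170520 Ω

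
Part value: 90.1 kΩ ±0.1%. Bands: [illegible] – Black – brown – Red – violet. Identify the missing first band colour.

white

90100 Ω = 901 × 10^2.
The first band gives digit 9 of the significand, and 9 is white.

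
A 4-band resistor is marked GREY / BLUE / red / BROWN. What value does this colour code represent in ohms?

Grey → 8 (first significant figure)
Blue → 6 (second significant figure)
Red → ×10^2 multiplier
86 × 100 = 8600 Ω

8600 Ω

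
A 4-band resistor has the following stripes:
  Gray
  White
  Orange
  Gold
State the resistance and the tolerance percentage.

89000 Ω ±5%

Grey → 8 (first significant figure)
White → 9 (second significant figure)
Orange → ×10^3 multiplier
Gold → ±5% tolerance
89 × 1000 = 89000 Ω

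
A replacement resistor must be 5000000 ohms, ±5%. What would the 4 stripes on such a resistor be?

5000000 Ω = 50 × 10^5.
5 → green
0 → black
Multiplier 10^5 → green.
±5% tolerance → gold.

green, black, green, gold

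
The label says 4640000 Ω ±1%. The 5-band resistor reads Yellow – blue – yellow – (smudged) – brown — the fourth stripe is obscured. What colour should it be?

4640000 Ω = 464 × 10^4.
The fourth band is the multiplier, 10^4, which is yellow.

yellow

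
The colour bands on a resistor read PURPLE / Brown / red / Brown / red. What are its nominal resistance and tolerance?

Violet → 7 (first significant figure)
Brown → 1 (second significant figure)
Red → 2 (third significant figure)
Brown → ×10 multiplier
Red → ±2% tolerance
712 × 10 = 7120 Ω

7120 Ω ±2%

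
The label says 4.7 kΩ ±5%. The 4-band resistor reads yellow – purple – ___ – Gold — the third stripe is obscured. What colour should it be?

4700 Ω = 47 × 10^2.
The third band is the multiplier, 10^2, which is red.

red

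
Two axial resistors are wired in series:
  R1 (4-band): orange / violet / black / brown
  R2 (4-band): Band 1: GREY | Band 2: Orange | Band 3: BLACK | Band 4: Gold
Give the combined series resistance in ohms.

R1: orange, violet → 37; black ×1 → 37 Ω.
R2: grey, orange → 83; black ×1 → 83 Ω.
Series: 37 + 83 = 120 Ω.

120 Ω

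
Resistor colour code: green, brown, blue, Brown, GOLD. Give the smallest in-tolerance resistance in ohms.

4902 Ω

Green → 5 (first significant figure)
Brown → 1 (second significant figure)
Blue → 6 (third significant figure)
Brown → ×10 multiplier
Gold → ±5% tolerance
516 × 10 = 5160 Ω
Smallest = 5160 × (1 − 5/100) = 4902 Ω.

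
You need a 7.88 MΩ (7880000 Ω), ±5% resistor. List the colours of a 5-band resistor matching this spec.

7880000 Ω = 788 × 10^4.
7 → violet
8 → grey
8 → grey
Multiplier 10^4 → yellow.
±5% tolerance → gold.

violet, grey, grey, yellow, gold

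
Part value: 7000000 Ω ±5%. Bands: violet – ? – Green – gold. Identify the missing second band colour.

7000000 Ω = 70 × 10^5.
The second band gives digit 0 of the significand, and 0 is black.

black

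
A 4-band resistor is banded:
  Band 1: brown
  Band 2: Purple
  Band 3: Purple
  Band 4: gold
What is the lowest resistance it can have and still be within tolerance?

Brown → 1 (first significant figure)
Violet → 7 (second significant figure)
Violet → ×10^7 multiplier
Gold → ±5% tolerance
17 × 10000000 = 170000000 Ω
Lowest = 170000000 × (1 − 5/100) = 161500000 Ω.

161500000 Ω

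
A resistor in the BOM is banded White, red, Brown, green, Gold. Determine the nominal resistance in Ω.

92100000 Ω

White → 9 (first significant figure)
Red → 2 (second significant figure)
Brown → 1 (third significant figure)
Green → ×10^5 multiplier
921 × 100000 = 92100000 Ω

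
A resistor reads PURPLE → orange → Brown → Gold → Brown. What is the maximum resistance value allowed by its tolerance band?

Violet → 7 (first significant figure)
Orange → 3 (second significant figure)
Brown → 1 (third significant figure)
Gold → ×0.1 multiplier
Brown → ±1% tolerance
731 × 0.1 = 73.1 Ω
Maximum = 73.1 × (1 + 1/100) = 73.831 Ω.

73.831 Ω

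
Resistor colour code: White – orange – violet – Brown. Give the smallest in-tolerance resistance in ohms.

White → 9 (first significant figure)
Orange → 3 (second significant figure)
Violet → ×10^7 multiplier
Brown → ±1% tolerance
93 × 10000000 = 930000000 Ω
Smallest = 930000000 × (1 − 1/100) = 920700000 Ω.

920700000 Ω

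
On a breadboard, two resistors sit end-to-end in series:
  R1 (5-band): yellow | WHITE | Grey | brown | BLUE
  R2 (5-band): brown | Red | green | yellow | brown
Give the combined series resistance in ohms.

1254980 Ω

R1: yellow, white, grey → 498; brown ×10 → 4980 Ω.
R2: brown, red, green → 125; yellow ×10^4 → 1250000 Ω.
Series: 4980 + 1250000 = 1254980 Ω.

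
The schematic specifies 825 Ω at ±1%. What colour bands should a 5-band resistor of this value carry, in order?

825 Ω = 825 × 10^0.
8 → grey
2 → red
5 → green
Multiplier 10^0 → black.
±1% tolerance → brown.

grey, red, green, black, brown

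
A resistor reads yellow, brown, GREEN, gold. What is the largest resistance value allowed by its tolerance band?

4305000 Ω

Yellow → 4 (first significant figure)
Brown → 1 (second significant figure)
Green → ×10^5 multiplier
Gold → ±5% tolerance
41 × 100000 = 4100000 Ω
Largest = 4100000 × (1 + 5/100) = 4305000 Ω.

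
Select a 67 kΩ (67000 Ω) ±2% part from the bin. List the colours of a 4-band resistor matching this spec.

67000 Ω = 67 × 10^3.
6 → blue
7 → violet
Multiplier 10^3 → orange.
±2% tolerance → red.

blue, violet, orange, red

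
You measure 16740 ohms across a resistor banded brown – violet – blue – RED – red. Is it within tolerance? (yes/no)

no

Brown → 1 (first significant figure)
Violet → 7 (second significant figure)
Blue → 6 (third significant figure)
Red → ×10^2 multiplier
Red → ±2% tolerance
176 × 100 = 17600 Ω
Allowed range: 17248 Ω to 17952 Ω.
16740 ohms lies outside that range.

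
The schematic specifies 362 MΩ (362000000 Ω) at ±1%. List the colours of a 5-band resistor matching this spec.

362000000 Ω = 362 × 10^6.
3 → orange
6 → blue
2 → red
Multiplier 10^6 → blue.
±1% tolerance → brown.

orange, blue, red, blue, brown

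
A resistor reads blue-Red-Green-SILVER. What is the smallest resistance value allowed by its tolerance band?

Blue → 6 (first significant figure)
Red → 2 (second significant figure)
Green → ×10^5 multiplier
Silver → ±10% tolerance
62 × 100000 = 6200000 Ω
Smallest = 6200000 × (1 − 10/100) = 5580000 Ω.

5580000 Ω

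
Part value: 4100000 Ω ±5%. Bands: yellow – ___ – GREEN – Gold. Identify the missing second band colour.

4100000 Ω = 41 × 10^5.
The second band gives digit 1 of the significand, and 1 is brown.

brown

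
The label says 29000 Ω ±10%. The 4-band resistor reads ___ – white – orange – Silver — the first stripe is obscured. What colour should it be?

29000 Ω = 29 × 10^3.
The first band gives digit 2 of the significand, and 2 is red.

red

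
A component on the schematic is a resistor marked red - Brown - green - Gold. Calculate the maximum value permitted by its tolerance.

2205000 Ω

Red → 2 (first significant figure)
Brown → 1 (second significant figure)
Green → ×10^5 multiplier
Gold → ±5% tolerance
21 × 100000 = 2100000 Ω
Maximum = 2100000 × (1 + 5/100) = 2205000 Ω.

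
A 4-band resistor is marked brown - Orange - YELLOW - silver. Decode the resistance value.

130000 Ω

Brown → 1 (first significant figure)
Orange → 3 (second significant figure)
Yellow → ×10^4 multiplier
13 × 10000 = 130000 Ω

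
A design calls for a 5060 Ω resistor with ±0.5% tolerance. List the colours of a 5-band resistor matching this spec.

5060 Ω = 506 × 10^1.
5 → green
0 → black
6 → blue
Multiplier 10^1 → brown.
±0.5% tolerance → green.

green, black, blue, brown, green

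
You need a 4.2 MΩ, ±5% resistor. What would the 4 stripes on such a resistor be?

4200000 Ω = 42 × 10^5.
4 → yellow
2 → red
Multiplier 10^5 → green.
±5% tolerance → gold.

yellow, red, green, gold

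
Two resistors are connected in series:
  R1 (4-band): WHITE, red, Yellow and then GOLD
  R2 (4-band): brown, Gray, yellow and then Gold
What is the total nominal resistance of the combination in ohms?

R1: white, red → 92; yellow ×10^4 → 920000 Ω.
R2: brown, grey → 18; yellow ×10^4 → 180000 Ω.
Series: 920000 + 180000 = 1100000 Ω.

1100000 Ω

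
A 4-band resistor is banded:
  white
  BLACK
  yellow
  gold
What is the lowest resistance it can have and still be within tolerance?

855000 Ω

White → 9 (first significant figure)
Black → 0 (second significant figure)
Yellow → ×10^4 multiplier
Gold → ±5% tolerance
90 × 10000 = 900000 Ω
Lowest = 900000 × (1 − 5/100) = 855000 Ω.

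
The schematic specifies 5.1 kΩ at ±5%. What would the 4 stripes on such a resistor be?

5100 Ω = 51 × 10^2.
5 → green
1 → brown
Multiplier 10^2 → red.
±5% tolerance → gold.

green, brown, red, gold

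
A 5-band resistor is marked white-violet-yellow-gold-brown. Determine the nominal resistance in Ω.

97.4 Ω

White → 9 (first significant figure)
Violet → 7 (second significant figure)
Yellow → 4 (third significant figure)
Gold → ×0.1 multiplier
974 × 0.1 = 97.4 Ω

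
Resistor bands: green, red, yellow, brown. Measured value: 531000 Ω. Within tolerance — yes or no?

Green → 5 (first significant figure)
Red → 2 (second significant figure)
Yellow → ×10^4 multiplier
Brown → ±1% tolerance
52 × 10000 = 520000 Ω
Allowed range: 514800 Ω to 525200 Ω.
531000 Ω lies outside that range.

no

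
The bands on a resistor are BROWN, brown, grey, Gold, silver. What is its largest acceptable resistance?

Brown → 1 (first significant figure)
Brown → 1 (second significant figure)
Grey → 8 (third significant figure)
Gold → ×0.1 multiplier
Silver → ±10% tolerance
118 × 0.1 = 11.8 Ω
Largest = 11.8 × (1 + 10/100) = 12.98 Ω.

12.98 Ω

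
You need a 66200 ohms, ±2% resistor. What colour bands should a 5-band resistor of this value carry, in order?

blue, blue, red, red, red

66200 Ω = 662 × 10^2.
6 → blue
6 → blue
2 → red
Multiplier 10^2 → red.
±2% tolerance → red.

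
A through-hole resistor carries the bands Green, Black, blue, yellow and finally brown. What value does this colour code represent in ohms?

5060000 Ω

Green → 5 (first significant figure)
Black → 0 (second significant figure)
Blue → 6 (third significant figure)
Yellow → ×10^4 multiplier
506 × 10000 = 5060000 Ω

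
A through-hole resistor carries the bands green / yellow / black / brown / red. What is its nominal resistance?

Green → 5 (first significant figure)
Yellow → 4 (second significant figure)
Black → 0 (third significant figure)
Brown → ×10 multiplier
540 × 10 = 5400 Ω

5400 Ω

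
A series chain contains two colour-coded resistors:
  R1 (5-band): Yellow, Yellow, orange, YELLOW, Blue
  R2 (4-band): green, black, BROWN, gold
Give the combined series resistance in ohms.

R1: yellow, yellow, orange → 443; yellow ×10^4 → 4430000 Ω.
R2: green, black → 50; brown ×10 → 500 Ω.
Series: 4430000 + 500 = 4430500 Ω.

4430500 Ω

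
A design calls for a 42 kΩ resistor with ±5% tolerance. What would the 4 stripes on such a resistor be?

yellow, red, orange, gold

42000 Ω = 42 × 10^3.
4 → yellow
2 → red
Multiplier 10^3 → orange.
±5% tolerance → gold.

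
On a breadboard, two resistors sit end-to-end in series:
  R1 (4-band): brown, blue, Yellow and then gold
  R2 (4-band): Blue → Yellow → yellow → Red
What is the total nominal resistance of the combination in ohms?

R1: brown, blue → 16; yellow ×10^4 → 160000 Ω.
R2: blue, yellow → 64; yellow ×10^4 → 640000 Ω.
Series: 160000 + 640000 = 800000 Ω.

800000 Ω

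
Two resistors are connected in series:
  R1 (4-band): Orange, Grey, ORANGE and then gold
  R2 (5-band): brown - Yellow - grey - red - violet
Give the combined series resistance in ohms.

R1: orange, grey → 38; orange ×10^3 → 38000 Ω.
R2: brown, yellow, grey → 148; red ×10^2 → 14800 Ω.
Series: 38000 + 14800 = 52800 Ω.

52800 Ω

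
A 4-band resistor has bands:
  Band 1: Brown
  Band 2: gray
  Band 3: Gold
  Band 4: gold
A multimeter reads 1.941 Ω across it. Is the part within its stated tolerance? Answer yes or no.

Brown → 1 (first significant figure)
Grey → 8 (second significant figure)
Gold → ×0.1 multiplier
Gold → ±5% tolerance
18 × 0.1 = 1.8 Ω
Allowed range: 1.71 Ω to 1.89 Ω.
1.941 Ω lies outside that range.

no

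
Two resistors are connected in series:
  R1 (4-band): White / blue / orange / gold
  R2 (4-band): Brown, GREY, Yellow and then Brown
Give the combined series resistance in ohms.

276000 Ω

R1: white, blue → 96; orange ×10^3 → 96000 Ω.
R2: brown, grey → 18; yellow ×10^4 → 180000 Ω.
Series: 96000 + 180000 = 276000 Ω.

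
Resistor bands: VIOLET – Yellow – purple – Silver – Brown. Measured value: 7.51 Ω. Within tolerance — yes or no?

Violet → 7 (first significant figure)
Yellow → 4 (second significant figure)
Violet → 7 (third significant figure)
Silver → ×0.01 multiplier
Brown → ±1% tolerance
747 × 0.01 = 7.47 Ω
Allowed range: 7.3953 Ω to 7.5447 Ω.
7.51 Ω lies inside that range.

yes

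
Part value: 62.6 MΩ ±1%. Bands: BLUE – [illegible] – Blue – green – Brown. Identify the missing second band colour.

62600000 Ω = 626 × 10^5.
The second band gives digit 2 of the significand, and 2 is red.

red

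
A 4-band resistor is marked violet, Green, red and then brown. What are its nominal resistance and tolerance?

7500 Ω ±1%

Violet → 7 (first significant figure)
Green → 5 (second significant figure)
Red → ×10^2 multiplier
Brown → ±1% tolerance
75 × 100 = 7500 Ω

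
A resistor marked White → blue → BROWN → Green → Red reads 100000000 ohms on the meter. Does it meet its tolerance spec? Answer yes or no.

White → 9 (first significant figure)
Blue → 6 (second significant figure)
Brown → 1 (third significant figure)
Green → ×10^5 multiplier
Red → ±2% tolerance
961 × 100000 = 96100000 Ω
Allowed range: 94178000 Ω to 98022000 Ω.
100000000 ohms lies outside that range.

no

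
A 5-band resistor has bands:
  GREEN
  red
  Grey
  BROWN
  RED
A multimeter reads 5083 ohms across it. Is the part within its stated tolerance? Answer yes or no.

no

Green → 5 (first significant figure)
Red → 2 (second significant figure)
Grey → 8 (third significant figure)
Brown → ×10 multiplier
Red → ±2% tolerance
528 × 10 = 5280 Ω
Allowed range: 5174.4 Ω to 5385.6 Ω.
5083 ohms lies outside that range.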